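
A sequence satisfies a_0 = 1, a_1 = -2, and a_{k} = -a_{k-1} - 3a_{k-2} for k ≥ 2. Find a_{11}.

-413

The ordinary generating function has denominator 1 + y + 3y^2.
Iterating the recurrence: a_0,…,a_{11} = 1, -2, -1, 7, -4, -17, 29, 22, -109, 43, 284, -413.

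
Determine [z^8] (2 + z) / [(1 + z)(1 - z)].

2

The denominator gives the recurrence a_n = a_(n−2) for n ≥ 3; the numerator fixes a_0 = 2, a_1 = 1, a_2 = 2.
Iterating: 2, 1, 2, 1, 2, 1, 2, 1, 2, so a_8 = 2.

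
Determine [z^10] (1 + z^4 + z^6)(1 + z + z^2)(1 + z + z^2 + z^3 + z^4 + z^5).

(1 + z^4 + z^6) has coefficients 1,0,0,0,1,0,1 for degrees 0…6.
(1 + z + z^2) has coefficients 1,1,1,0,0,0,0,0,0,0,0 for degrees 0…10.
Finally multiplying by (1 + z + z^2 + z^3 + z^4 + z^5), the product of all factors after the first has coefficients 1,2,3,3,3,3,2,1,0,0,0 for degrees 0…10.
[z^10] = 1·0 + 1·2 + 1·3 = 5.

5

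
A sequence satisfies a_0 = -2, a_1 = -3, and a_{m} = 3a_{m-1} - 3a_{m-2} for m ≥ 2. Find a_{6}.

54

The ordinary generating function has denominator 1 - 3t + 3t^2.
Iterating the recurrence: a_0,…,a_{6} = -2, -3, -3, 0, 9, 27, 54.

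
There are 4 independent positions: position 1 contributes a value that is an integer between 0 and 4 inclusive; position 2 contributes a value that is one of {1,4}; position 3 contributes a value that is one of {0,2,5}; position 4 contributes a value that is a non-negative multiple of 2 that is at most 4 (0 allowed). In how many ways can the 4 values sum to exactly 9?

10

The generating function for the choices is (1 + x + x² + x³ + x⁴)·(x + x⁴)·(1 + x² + x⁵)·(1 + x² + x⁴); the count is [x⁹].
(1 + x + x² + x³ + x⁴) has coefficients 1,1,1,1,1 for degrees 0…4.
(x + x⁴) has coefficients 0,1,0,0,1,0,0,0,0,0 for degrees 0…9.
Multiplying by (1 + x² + x⁵) gives running coefficients 0,1,0,1,1,0,2,0,0,1 for degrees 0…9.
Finally multiplying by (1 + x² + x⁴), the product of all factors after the first has coefficients 0,1,0,2,1,2,3,1,3,1 for degrees 0…9.
[x⁹] = 1·1 + 1·3 + 1·1 + 1·3 + 1·2 = 10.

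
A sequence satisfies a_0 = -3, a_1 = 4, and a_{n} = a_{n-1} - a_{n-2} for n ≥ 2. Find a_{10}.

The ordinary generating function has denominator 1 - q + q^2.
Iterating the recurrence: a_0,…,a_{10} = -3, 4, 7, 3, -4, -7, -3, 4, 7, 3, -4.

-4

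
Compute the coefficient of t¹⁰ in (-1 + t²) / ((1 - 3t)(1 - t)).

The denominator gives the recurrence a_n = 4a_(n−1) − 3a_(n−2) for n ≥ 3; the numerator fixes a_0 = -1, a_1 = -4, a_2 = -12.
Iterating: -1, -4, -12, -36, -108, -324, -972, -2916, -8748, -26244, -78732, so a_10 = -78732.

-78732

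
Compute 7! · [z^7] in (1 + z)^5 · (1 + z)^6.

The EGF product rule gives c_7 = Σ_{k_1+k_2=7} C(7; k_1,k_2) · ∏ g_i(k_i), where (1+z)^5 gives the falling factorial (5)_k; (1+z)^6 gives the falling factorial (6)_k.
g_1(k) for k = 0…7: 1, 5, 20, 60, 120, 120, 0, 0.
g_2(k) for k = 0…7: 1, 6, 30, 120, 360, 720, 720, 0.
c_7 = Σ_k C(7,k)·g_1(k)·g_2(7−k) = 7·5·720 + 21·20·720 + 35·60·360 + 35·120·120 + 21·120·30 = 25200 + 302400 + 756000 + 504000 + 75600 = 1663200.

1663200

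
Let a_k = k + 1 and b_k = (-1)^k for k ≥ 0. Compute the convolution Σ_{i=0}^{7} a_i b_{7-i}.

4

Write out a_i and b_{7-i} for i = 0,…,7 and sum the products.
Σ = 1·(-1) + 2·1 + 3·(-1) + 4·1 + 5·(-1) + 6·1 + 7·(-1) + 8·1 = 4.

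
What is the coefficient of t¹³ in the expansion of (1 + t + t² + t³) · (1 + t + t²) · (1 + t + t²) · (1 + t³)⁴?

41

(1 + t + t² + t³) has coefficients 1,1,1,1 for degrees 0…3.
(1 + t + t²) has coefficients 1,1,1,0,0,0,0,0,0,0,0,0,0,0 for degrees 0…13.
Multiplying by (1 + t + t²) gives running coefficients 1,2,3,2,1,0,0,0,0,0,0,0,0,0 for degrees 0…13.
Finally multiplying by (1 + t³)⁴, the product of all factors after the first has coefficients 1,2,3,6,9,12,14,16,18,16,14,12,9,6 for degrees 0…13.
[t¹³] = 1·6 + 1·9 + 1·12 + 1·14 = 41.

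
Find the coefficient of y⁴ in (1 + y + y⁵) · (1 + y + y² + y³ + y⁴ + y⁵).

(1 + y + y⁵) has coefficients 1,1,0,0,0 for degrees 0…4.
(1 + y + y² + y³ + y⁴ + y⁵) has coefficients 1,1,1,1,1 for degrees 0…4.
[y⁴] = 1·1 + 1·1 = 2.

2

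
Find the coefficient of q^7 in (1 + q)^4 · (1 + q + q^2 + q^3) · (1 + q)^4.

(1 + q)^4 has coefficients 1,4,6,4,1 for degrees 0…4.
(1 + q + q^2 + q^3) has coefficients 1,1,1,1,0,0,0,0 for degrees 0…7.
Finally multiplying by (1 + q)^4, the product of all factors after the first has coefficients 1,5,11,15,15,11,5,1 for degrees 0…7.
[q^7] = 1·1 + 4·5 + 6·11 + 4·15 + 1·15 = 162.

162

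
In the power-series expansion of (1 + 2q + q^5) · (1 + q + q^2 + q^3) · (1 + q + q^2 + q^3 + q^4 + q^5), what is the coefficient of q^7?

11

(1 + 2q + q^5) has coefficients 1,2,0,0,0,1 for degrees 0…5.
(1 + q + q^2 + q^3) has coefficients 1,1,1,1,0,0,0,0 for degrees 0…7.
Finally multiplying by (1 + q + q^2 + q^3 + q^4 + q^5), the product of all factors after the first has coefficients 1,2,3,4,4,4,3,2 for degrees 0…7.
[q^7] = 1·2 + 2·3 + 1·3 = 11.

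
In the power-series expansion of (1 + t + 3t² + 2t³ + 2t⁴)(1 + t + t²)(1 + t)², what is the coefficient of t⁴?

24

(1 + t + 3t² + 2t³ + 2t⁴) has coefficients 1,1,3,2,2 for degrees 0…4.
(1 + t + t²) has coefficients 1,1,1,0,0 for degrees 0…4.
Finally multiplying by (1 + t)², the product of all factors after the first has coefficients 1,3,4,3,1 for degrees 0…4.
[t⁴] = 1·1 + 1·3 + 3·4 + 2·3 + 2·1 = 24.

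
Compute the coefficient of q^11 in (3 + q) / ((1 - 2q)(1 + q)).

4778

The denominator gives the recurrence a_n = a_(n−1) + 2a_(n−2) for n ≥ 2; the numerator fixes a_0 = 3, a_1 = 4.
Iterating: 3, 4, 10, 18, 38, 74, 150, 298, 598, 1194, 2390, 4778, so a_11 = 4778.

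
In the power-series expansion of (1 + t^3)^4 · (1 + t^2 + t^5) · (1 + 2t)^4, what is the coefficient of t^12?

369

(1 + t^3)^4 has coefficients 1,0,0,4,0,0,6,0,0,4,0,0,1 for degrees 0…12.
(1 + t^2 + t^5) has coefficients 1,0,1,0,0,1,0,0,0,0,0,0,0 for degrees 0…12.
Finally multiplying by (1 + 2t)^4, the product of all factors after the first has coefficients 1,8,25,40,40,33,24,24,32,16,0,0,0 for degrees 0…12.
[t^12] = 1·0 + 4·16 + 6·24 + 4·40 + 1·1 = 369.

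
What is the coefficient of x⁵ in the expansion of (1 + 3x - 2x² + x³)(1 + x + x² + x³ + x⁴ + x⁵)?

3

(1 + 3x - 2x² + x³) has coefficients 1,3,-2,1 for degrees 0…3.
(1 + x + x² + x³ + x⁴ + x⁵) has coefficients 1,1,1,1,1,1 for degrees 0…5.
[x⁵] = 1·1 + 3·1 − 2·1 + 1·1 = 3.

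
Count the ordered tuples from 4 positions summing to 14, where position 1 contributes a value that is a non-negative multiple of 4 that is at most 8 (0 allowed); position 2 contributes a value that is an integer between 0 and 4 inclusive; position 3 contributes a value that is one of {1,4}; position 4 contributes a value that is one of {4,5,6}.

8

The generating function for the choices is (1 + z^4 + z^8)·(1 + z + z^2 + z^3 + z^4)·(z + z^4)·(z^4 + z^5 + z^6); the count is [z^14].
(1 + z^4 + z^8) has coefficients 1,0,0,0,1,0,0,0,1 for degrees 0…8.
(1 + z + z^2 + z^3 + z^4) has coefficients 1,1,1,1,1,0,0,0,0,0,0,0,0,0,0 for degrees 0…14.
Multiplying by (z + z^4) gives running coefficients 0,1,1,1,2,2,1,1,1,0,0,0,0,0,0 for degrees 0…14.
Finally multiplying by (z^4 + z^5 + z^6), the product of all factors after the first has coefficients 0,0,0,0,0,1,2,3,4,5,5,4,3,2,1 for degrees 0…14.
[z^14] = 1·1 + 1·5 + 1·2 = 8.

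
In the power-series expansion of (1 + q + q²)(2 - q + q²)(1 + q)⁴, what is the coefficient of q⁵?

13

(1 + q + q²) has coefficients 1,1,1 for degrees 0…2.
(2 - q + q²) has coefficients 2,-1,1,0,0,0 for degrees 0…5.
Finally multiplying by (1 + q)⁴, the product of all factors after the first has coefficients 2,7,9,6,4,3 for degrees 0…5.
[q⁵] = 1·3 + 1·4 + 1·6 = 13.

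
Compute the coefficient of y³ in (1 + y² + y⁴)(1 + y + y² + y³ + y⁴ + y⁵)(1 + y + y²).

(1 + y² + y⁴) has coefficients 1,0,1,0 for degrees 0…3.
(1 + y + y² + y³ + y⁴ + y⁵) has coefficients 1,1,1,1 for degrees 0…3.
Finally multiplying by (1 + y + y²), the product of all factors after the first has coefficients 1,2,3,3 for degrees 0…3.
[y³] = 1·3 + 1·2 = 5.

5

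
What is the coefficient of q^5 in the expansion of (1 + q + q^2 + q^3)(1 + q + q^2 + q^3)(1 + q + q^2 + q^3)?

(1 + q + q^2 + q^3) has coefficients 1,1,1,1 for degrees 0…3.
(1 + q + q^2 + q^3) has coefficients 1,1,1,1,0,0 for degrees 0…5.
Finally multiplying by (1 + q + q^2 + q^3), the product of all factors after the first has coefficients 1,2,3,4,3,2 for degrees 0…5.
[q^5] = 1·2 + 1·3 + 1·4 + 1·3 = 12.

12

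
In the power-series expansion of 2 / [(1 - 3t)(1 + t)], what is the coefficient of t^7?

3280

Partial fractions give a closed form: a_n = (3/2)·3^n + (1/2)·(-1)^n.
At n = 7: a_7 = 3280.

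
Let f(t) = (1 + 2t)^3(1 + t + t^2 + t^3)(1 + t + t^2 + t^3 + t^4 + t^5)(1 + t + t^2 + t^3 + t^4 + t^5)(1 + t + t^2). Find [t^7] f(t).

(1 + 2t)^3 has coefficients 1,6,12,8 for degrees 0…3.
(1 + t + t^2 + t^3) has coefficients 1,1,1,1,0,0,0,0 for degrees 0…7.
Multiplying by (1 + t + t^2 + t^3 + t^4 + t^5) gives running coefficients 1,2,3,4,4,4,3,2 for degrees 0…7.
Multiplying by (1 + t + t^2 + t^3 + t^4 + t^5) gives running coefficients 1,3,6,10,14,18,20,20 for degrees 0…7.
Finally multiplying by (1 + t + t^2), the product of all factors after the first has coefficients 1,4,10,19,30,42,52,58 for degrees 0…7.
[t^7] = 1·58 + 6·52 + 12·42 + 8·30 = 1114.

1114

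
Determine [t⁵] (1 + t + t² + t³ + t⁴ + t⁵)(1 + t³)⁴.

(1 + t + t² + t³ + t⁴ + t⁵) has coefficients 1,1,1,1,1,1 for degrees 0…5.
(1 + t³)⁴ has coefficients 1,0,0,4,0,0 for degrees 0…5.
[t⁵] = 1·0 + 1·0 + 1·4 + 1·0 + 1·0 + 1·1 = 5.

5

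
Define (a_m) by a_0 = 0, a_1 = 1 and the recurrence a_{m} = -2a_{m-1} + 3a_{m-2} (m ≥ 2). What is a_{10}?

-14762

The ordinary generating function has denominator 1 + 2t - 3t^2.
Iterating the recurrence: a_0,…,a_{10} = 0, 1, -2, 7, -20, 61, -182, 547, -1640, 4921, -14762.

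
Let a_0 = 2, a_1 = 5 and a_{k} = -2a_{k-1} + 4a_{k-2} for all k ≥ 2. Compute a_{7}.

The ordinary generating function has denominator 1 + 2q - 4q^2.
Iterating the recurrence: a_0,…,a_{7} = 2, 5, -2, 24, -56, 208, -640, 2112.

2112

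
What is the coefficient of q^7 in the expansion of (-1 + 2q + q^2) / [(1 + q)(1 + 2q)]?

446

The denominator gives the recurrence a_n = −3a_(n−1) − 2a_(n−2) for n ≥ 3; the numerator fixes a_0 = -1, a_1 = 5, a_2 = -12.
Iterating: -1, 5, -12, 26, -54, 110, -222, 446, so a_7 = 446.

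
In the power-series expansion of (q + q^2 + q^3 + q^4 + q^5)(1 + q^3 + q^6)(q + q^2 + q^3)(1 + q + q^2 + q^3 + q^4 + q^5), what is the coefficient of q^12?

(q + q^2 + q^3 + q^4 + q^5) has coefficients 0,1,1,1,1,1 for degrees 0…5.
(1 + q^3 + q^6) has coefficients 1,0,0,1,0,0,1,0,0,0,0,0,0 for degrees 0…12.
Multiplying by (q + q^2 + q^3) gives running coefficients 0,1,1,1,1,1,1,1,1,1,0,0,0 for degrees 0…12.
Finally multiplying by (1 + q + q^2 + q^3 + q^4 + q^5), the product of all factors after the first has coefficients 0,1,2,3,4,5,6,6,6,6,5,4,3 for degrees 0…12.
[q^12] = 1·4 + 1·5 + 1·6 + 1·6 + 1·6 = 27.

27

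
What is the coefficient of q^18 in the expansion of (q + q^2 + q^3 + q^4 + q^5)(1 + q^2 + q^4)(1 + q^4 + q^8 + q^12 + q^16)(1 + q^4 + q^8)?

9

(q + q^2 + q^3 + q^4 + q^5) has coefficients 0,1,1,1,1,1 for degrees 0…5.
(1 + q^2 + q^4) has coefficients 1,0,1,0,1,0,0,0,0,0,0,0,0,0,0,0,0,0,0 for degrees 0…18.
Multiplying by (1 + q^4 + q^8 + q^12 + q^16) gives running coefficients 1,0,1,0,2,0,1,0,2,0,1,0,2,0,1,0,2,0,1 for degrees 0…18.
Finally multiplying by (1 + q^4 + q^8), the product of all factors after the first has coefficients 1,0,1,0,3,0,2,0,5,0,3,0,6,0,3,0,6,0,3 for degrees 0…18.
[q^18] = 1·0 + 1·6 + 1·0 + 1·3 + 1·0 = 9.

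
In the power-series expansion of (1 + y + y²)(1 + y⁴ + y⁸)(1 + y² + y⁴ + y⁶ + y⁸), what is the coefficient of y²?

(1 + y + y²) has coefficients 1,1,1 for degrees 0…2.
(1 + y⁴ + y⁸) has coefficients 1,0,0 for degrees 0…2.
Finally multiplying by (1 + y² + y⁴ + y⁶ + y⁸), the product of all factors after the first has coefficients 1,0,1 for degrees 0…2.
[y²] = 1·1 + 1·0 + 1·1 = 2.

2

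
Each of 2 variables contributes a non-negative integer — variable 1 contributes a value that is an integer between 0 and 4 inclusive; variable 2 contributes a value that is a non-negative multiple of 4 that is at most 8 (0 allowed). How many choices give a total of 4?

The generating function for the choices is (1 + t + t² + t³ + t⁴)·(1 + t⁴ + t⁸); the count is [t⁴].
(1 + t + t² + t³ + t⁴) has coefficients 1,1,1,1,1 for degrees 0…4.
(1 + t⁴ + t⁸) has coefficients 1,0,0,0,1 for degrees 0…4.
[t⁴] = 1·1 + 1·0 + 1·0 + 1·0 + 1·1 = 2.

2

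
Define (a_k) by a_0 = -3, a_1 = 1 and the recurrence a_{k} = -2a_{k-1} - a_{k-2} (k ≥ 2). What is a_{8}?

The ordinary generating function has denominator 1 + 2z + z^2.
Iterating the recurrence: a_0,…,a_{8} = -3, 1, 1, -3, 5, -7, 9, -11, 13.

13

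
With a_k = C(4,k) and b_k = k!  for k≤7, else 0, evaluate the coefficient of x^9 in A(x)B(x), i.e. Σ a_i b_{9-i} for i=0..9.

33240

The convolution is the t^9 coefficient of A(t)B(t).
Σ = 1·0 + 4·0 + 6·5040 + 4·720 + 1·120 + 0·24 + 0·6 + 0·2 + 0·1 + 0·1 = 33240.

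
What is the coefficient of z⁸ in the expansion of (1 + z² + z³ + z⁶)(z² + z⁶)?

2

(1 + z² + z³ + z⁶) has coefficients 1,0,1,1,0,0,1 for degrees 0…6.
(z² + z⁶) has coefficients 0,0,1,0,0,0,1,0,0 for degrees 0…8.
[z⁸] = 1·0 + 1·1 + 1·0 + 1·1 = 2.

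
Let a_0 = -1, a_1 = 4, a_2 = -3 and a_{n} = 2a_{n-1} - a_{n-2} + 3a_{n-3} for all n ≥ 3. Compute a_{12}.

The ordinary generating function has denominator 1 - 2z + z^2 - 3z^3.
Iterating the recurrence: a_0,…,a_{12} = -1, 4, -3, -13, -11, -18, -64, -143, -276, -601, -1355, -2937, -6322.

-6322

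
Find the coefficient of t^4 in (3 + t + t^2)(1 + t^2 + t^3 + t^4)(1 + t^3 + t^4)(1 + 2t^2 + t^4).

20

(3 + t + t^2) has coefficients 3,1,1 for degrees 0…2.
(1 + t^2 + t^3 + t^4) has coefficients 1,0,1,1,1 for degrees 0…4.
Multiplying by (1 + t^3 + t^4) gives running coefficients 1,0,1,2,2 for degrees 0…4.
Finally multiplying by (1 + 2t^2 + t^4), the product of all factors after the first has coefficients 1,0,3,2,5 for degrees 0…4.
[t^4] = 3·5 + 1·2 + 1·3 = 20.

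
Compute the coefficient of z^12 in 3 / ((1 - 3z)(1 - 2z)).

Partial fractions give a closed form: a_n = (9)·3^n + (-6)·2^n.
At n = 12: a_12 = 4758393.

4758393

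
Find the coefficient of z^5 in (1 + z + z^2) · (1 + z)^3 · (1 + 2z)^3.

165

(1 + z + z^2) has coefficients 1,1,1 for degrees 0…2.
(1 + z)^3 has coefficients 1,3,3,1,0,0 for degrees 0…5.
Finally multiplying by (1 + 2z)^3, the product of all factors after the first has coefficients 1,9,33,63,66,36 for degrees 0…5.
[z^5] = 1·36 + 1·66 + 1·63 = 165.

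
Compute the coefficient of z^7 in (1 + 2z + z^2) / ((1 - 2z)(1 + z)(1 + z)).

128

The denominator gives the recurrence a_n = 3a_(n−2) + 2a_(n−3) for n ≥ 3; the numerator fixes a_0 = 1, a_1 = 2, a_2 = 4.
Iterating: 1, 2, 4, 8, 16, 32, 64, 128, so a_7 = 128.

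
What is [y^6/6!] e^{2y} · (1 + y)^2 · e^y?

6075

The EGF product rule gives c_6 = Σ_{k_1+k_2+k_3=6} C(6; k_1,k_2,k_3) · ∏ g_i(k_i), where e^{2y} gives (2)^k; (1+y)^2 gives the falling factorial (2)_k; e^y gives (1)^k.
g_1(k) for k = 0…6: 1, 2, 4, 8, 16, 32, 64.
g_2(k) for k = 0…6: 1, 2, 2, 0, 0, 0, 0.
g_3(k) for k = 0…6: 1, 1, 1, 1, 1, 1, 1.
First combine the last two factors: h(k) = Σ_j C(k,j)·g_2(j)·g_3(k−j) for k = 0…6: 1, 3, 7, 13, 21, 31, 43.
c_6 = Σ_k C(6,k)·g_1(k)·h(6−k) = 1·1·43 + 6·2·31 + 15·4·21 + 20·8·13 + 15·16·7 + 6·32·3 + 1·64·1 = 43 + 372 + 1260 + 2080 + 1680 + 576 + 64 = 6075.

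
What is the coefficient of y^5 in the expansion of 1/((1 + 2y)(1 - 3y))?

Partial fractions give a closed form: a_n = (2/5)·(-2)^n + (3/5)·3^n.
At n = 5: a_5 = 133.

133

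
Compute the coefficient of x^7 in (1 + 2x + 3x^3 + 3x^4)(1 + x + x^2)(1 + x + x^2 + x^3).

15

(1 + 2x + 3x^3 + 3x^4) has coefficients 1,2,0,3,3 for degrees 0…4.
(1 + x + x^2) has coefficients 1,1,1,0,0,0,0,0 for degrees 0…7.
Finally multiplying by (1 + x + x^2 + x^3), the product of all factors after the first has coefficients 1,2,3,3,2,1,0,0 for degrees 0…7.
[x^7] = 1·0 + 2·0 + 3·2 + 3·3 = 15.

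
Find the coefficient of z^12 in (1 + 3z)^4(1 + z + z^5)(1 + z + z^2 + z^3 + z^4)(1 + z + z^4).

877

(1 + 3z)^4 has coefficients 1,12,54,108,81 for degrees 0…4.
(1 + z + z^5) has coefficients 1,1,0,0,0,1,0,0,0,0,0,0,0 for degrees 0…12.
Multiplying by (1 + z + z^2 + z^3 + z^4) gives running coefficients 1,2,2,2,2,2,1,1,1,1,0,0,0 for degrees 0…12.
Finally multiplying by (1 + z + z^4), the product of all factors after the first has coefficients 1,3,4,4,5,6,5,4,4,4,2,1,1 for degrees 0…12.
[z^12] = 1·1 + 12·1 + 54·2 + 108·4 + 81·4 = 877.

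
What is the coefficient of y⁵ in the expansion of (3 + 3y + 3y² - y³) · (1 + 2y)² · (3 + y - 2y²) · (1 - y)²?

30

(3 + 3y + 3y² - y³) has coefficients 3,3,3,-1 for degrees 0…3.
(1 + 2y)² has coefficients 1,4,4,0,0,0 for degrees 0…5.
Multiplying by (3 + y - 2y²) gives running coefficients 3,13,14,-4,-8,0 for degrees 0…5.
Finally multiplying by (1 - y)², the product of all factors after the first has coefficients 3,7,-9,-19,14,12 for degrees 0…5.
[y⁵] = 3·12 + 3·14 + 3·(-19) − 1·(-9) = 30.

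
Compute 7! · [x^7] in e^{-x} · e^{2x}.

1

The EGF product rule gives c_7 = Σ_{k_1+k_2=7} C(7; k_1,k_2) · ∏ g_i(k_i), where e^{-x} gives (-1)^k; e^{2x} gives (2)^k.
g_1(k) for k = 0…7: 1, -1, 1, -1, 1, -1, 1, -1.
g_2(k) for k = 0…7: 1, 2, 4, 8, 16, 32, 64, 128.
c_7 = Σ_k C(7,k)·g_1(k)·g_2(7−k) = 1·1·128 + 7·(-1)·64 + 21·1·32 + 35·(-1)·16 + 35·1·8 + 21·(-1)·4 + 7·1·2 + 1·(-1)·1 = 128 − 448 + 672 − 560 + 280 − 84 + 14 − 1 = 1.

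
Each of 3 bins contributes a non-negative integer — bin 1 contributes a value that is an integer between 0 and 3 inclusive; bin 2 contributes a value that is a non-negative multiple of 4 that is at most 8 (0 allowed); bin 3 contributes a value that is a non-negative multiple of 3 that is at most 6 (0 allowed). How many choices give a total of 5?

The generating function for the choices is (1 + q + q² + q³)·(1 + q⁴ + q⁸)·(1 + q³ + q⁶); the count is [q⁵].
(1 + q + q² + q³) has coefficients 1,1,1,1 for degrees 0…3.
(1 + q⁴ + q⁸) has coefficients 1,0,0,0,1,0 for degrees 0…5.
Finally multiplying by (1 + q³ + q⁶), the product of all factors after the first has coefficients 1,0,0,1,1,0 for degrees 0…5.
[q⁵] = 1·0 + 1·1 + 1·1 + 1·0 = 2.

2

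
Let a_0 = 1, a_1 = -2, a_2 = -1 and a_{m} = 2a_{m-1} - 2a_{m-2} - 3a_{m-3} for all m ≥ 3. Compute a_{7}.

-2

The ordinary generating function has denominator 1 - 2t + 2t^2 + 3t^3.
Iterating the recurrence: a_0,…,a_{7} = 1, -2, -1, -1, 6, 17, 25, -2.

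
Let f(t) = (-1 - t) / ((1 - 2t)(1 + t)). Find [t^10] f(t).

Partial fractions give a closed form: a_n = (-1)·2^n.
At n = 10: a_10 = -1024.

-1024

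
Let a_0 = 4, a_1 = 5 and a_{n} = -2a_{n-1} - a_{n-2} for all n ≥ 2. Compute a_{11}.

95

The ordinary generating function has denominator 1 + 2q + q^2.
Iterating the recurrence: a_0,…,a_{11} = 4, 5, -14, 23, -32, 41, -50, 59, -68, 77, -86, 95.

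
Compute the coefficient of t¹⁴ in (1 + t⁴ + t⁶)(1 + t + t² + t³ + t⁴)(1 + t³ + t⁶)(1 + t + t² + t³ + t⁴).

16

(1 + t⁴ + t⁶) has coefficients 1,0,0,0,1,0,1 for degrees 0…6.
(1 + t + t² + t³ + t⁴) has coefficients 1,1,1,1,1,0,0,0,0,0,0,0,0,0,0 for degrees 0…14.
Multiplying by (1 + t³ + t⁶) gives running coefficients 1,1,1,2,2,1,2,2,1,1,1,0,0,0,0 for degrees 0…14.
Finally multiplying by (1 + t + t² + t³ + t⁴), the product of all factors after the first has coefficients 1,2,3,5,7,7,8,9,8,7,7,5,3,2,1 for degrees 0…14.
[t¹⁴] = 1·1 + 1·7 + 1·8 = 16.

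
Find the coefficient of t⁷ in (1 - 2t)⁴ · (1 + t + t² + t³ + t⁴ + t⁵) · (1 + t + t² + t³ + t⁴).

(1 - 2t)⁴ has coefficients 1,-8,24,-32,16 for degrees 0…4.
(1 + t + t² + t³ + t⁴ + t⁵) has coefficients 1,1,1,1,1,1,0,0 for degrees 0…7.
Finally multiplying by (1 + t + t² + t³ + t⁴), the product of all factors after the first has coefficients 1,2,3,4,5,5,4,3 for degrees 0…7.
[t⁷] = 1·3 − 8·4 + 24·5 − 32·5 + 16·4 = -5.

-5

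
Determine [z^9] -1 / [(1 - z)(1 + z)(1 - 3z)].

Partial fractions give a closed form: a_n = (1/4)·1^n + (-1/8)·(-1)^n + (-9/8)·3^n.
At n = 9: a_9 = -22143.

-22143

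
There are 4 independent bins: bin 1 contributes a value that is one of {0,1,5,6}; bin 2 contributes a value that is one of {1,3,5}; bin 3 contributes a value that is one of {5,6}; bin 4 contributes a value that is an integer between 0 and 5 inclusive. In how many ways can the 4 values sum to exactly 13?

The generating function for the choices is (1 + t + t^5 + t^6)·(t + t^3 + t^5)·(t^5 + t^6)·(1 + t + t^2 + t^3 + t^4 + t^5); the count is [t^13].
(1 + t + t^5 + t^6) has coefficients 1,1,0,0,0,1,1 for degrees 0…6.
(t + t^3 + t^5) has coefficients 0,1,0,1,0,1,0,0,0,0,0,0,0,0 for degrees 0…13.
Multiplying by (t^5 + t^6) gives running coefficients 0,0,0,0,0,0,1,1,1,1,1,1,0,0 for degrees 0…13.
Finally multiplying by (1 + t + t^2 + t^3 + t^4 + t^5), the product of all factors after the first has coefficients 0,0,0,0,0,0,1,2,3,4,5,6,5,4 for degrees 0…13.
[t^13] = 1·4 + 1·5 + 1·3 + 1·2 = 14.

14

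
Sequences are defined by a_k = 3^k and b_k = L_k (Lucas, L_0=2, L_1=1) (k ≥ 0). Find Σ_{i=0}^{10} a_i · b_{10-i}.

177003

The convolution is the t^10 coefficient of A(t)B(t).
Σ = 1·123 + 3·76 + 9·47 + 27·29 + 81·18 + 243·11 + 729·7 + 2187·4 + 6561·3 + 19683·1 + 59049·2 = 177003.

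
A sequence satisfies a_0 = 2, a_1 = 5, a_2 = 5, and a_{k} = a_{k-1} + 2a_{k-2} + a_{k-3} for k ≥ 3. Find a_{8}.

The ordinary generating function has denominator 1 - t - 2t^2 - t^3.
Iterating the recurrence: a_0,…,a_{8} = 2, 5, 5, 17, 32, 71, 152, 326, 701.

701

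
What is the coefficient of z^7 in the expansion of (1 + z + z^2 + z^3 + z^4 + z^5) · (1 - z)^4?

(1 + z + z^2 + z^3 + z^4 + z^5) has coefficients 1,1,1,1,1,1 for degrees 0…5.
(1 - z)^4 has coefficients 1,-4,6,-4,1,0,0,0 for degrees 0…7.
[z^7] = 1·0 + 1·0 + 1·0 + 1·1 + 1·(-4) + 1·6 = 3.

3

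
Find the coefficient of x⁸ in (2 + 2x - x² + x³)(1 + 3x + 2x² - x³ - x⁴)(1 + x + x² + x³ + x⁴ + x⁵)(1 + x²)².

43

(2 + 2x - x² + x³) has coefficients 2,2,-1,1 for degrees 0…3.
(1 + 3x + 2x² - x³ - x⁴) has coefficients 1,3,2,-1,-1,0,0,0,0 for degrees 0…8.
Multiplying by (1 + x + x² + x³ + x⁴ + x⁵) gives running coefficients 1,4,6,5,4,4,3,0,-2 for degrees 0…8.
Finally multiplying by (1 + x²)², the product of all factors after the first has coefficients 1,4,8,13,17,18,17,13,8 for degrees 0…8.
[x⁸] = 2·8 + 2·13 − 1·17 + 1·18 = 43.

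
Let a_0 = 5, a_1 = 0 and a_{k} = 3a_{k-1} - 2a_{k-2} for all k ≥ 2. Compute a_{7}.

The ordinary generating function has denominator 1 - 3y + 2y^2.
Iterating the recurrence: a_0,…,a_{7} = 5, 0, -10, -30, -70, -150, -310, -630.

-630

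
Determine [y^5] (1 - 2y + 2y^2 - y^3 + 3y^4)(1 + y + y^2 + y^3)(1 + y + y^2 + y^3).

7

(1 - 2y + 2y^2 - y^3 + 3y^4) has coefficients 1,-2,2,-1,3 for degrees 0…4.
(1 + y + y^2 + y^3) has coefficients 1,1,1,1,0,0 for degrees 0…5.
Finally multiplying by (1 + y + y^2 + y^3), the product of all factors after the first has coefficients 1,2,3,4,3,2 for degrees 0…5.
[y^5] = 1·2 − 2·3 + 2·4 − 1·3 + 3·2 = 7.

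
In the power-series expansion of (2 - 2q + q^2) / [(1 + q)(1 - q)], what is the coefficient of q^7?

-2

The denominator gives the recurrence a_n = a_(n−2) for n ≥ 3; the numerator fixes a_0 = 2, a_1 = -2, a_2 = 3.
Iterating: 2, -2, 3, -2, 3, -2, 3, -2, so a_7 = -2.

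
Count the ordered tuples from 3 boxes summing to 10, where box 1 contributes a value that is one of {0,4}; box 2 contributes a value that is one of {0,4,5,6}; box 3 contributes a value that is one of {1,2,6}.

4

The generating function for the choices is (1 + t⁴)·(1 + t⁴ + t⁵ + t⁶)·(t + t² + t⁶); the count is [t¹⁰].
(1 + t⁴) has coefficients 1,0,0,0,1 for degrees 0…4.
(1 + t⁴ + t⁵ + t⁶) has coefficients 1,0,0,0,1,1,1,0,0,0,0 for degrees 0…10.
Finally multiplying by (t + t² + t⁶), the product of all factors after the first has coefficients 0,1,1,0,0,1,3,2,1,0,1 for degrees 0…10.
[t¹⁰] = 1·1 + 1·3 = 4.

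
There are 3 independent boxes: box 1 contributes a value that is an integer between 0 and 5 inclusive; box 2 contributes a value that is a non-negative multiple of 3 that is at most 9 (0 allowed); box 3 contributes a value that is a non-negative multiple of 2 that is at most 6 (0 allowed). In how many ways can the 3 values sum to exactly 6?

6

The generating function for the choices is (1 + y + y^2 + y^3 + y^4 + y^5)·(1 + y^3 + y^6 + y^9)·(1 + y^2 + y^4 + y^6); the count is [y^6].
(1 + y + y^2 + y^3 + y^4 + y^5) has coefficients 1,1,1,1,1,1 for degrees 0…5.
(1 + y^3 + y^6 + y^9) has coefficients 1,0,0,1,0,0,1 for degrees 0…6.
Finally multiplying by (1 + y^2 + y^4 + y^6), the product of all factors after the first has coefficients 1,0,1,1,1,1,2 for degrees 0…6.
[y^6] = 1·2 + 1·1 + 1·1 + 1·1 + 1·1 + 1·0 = 6.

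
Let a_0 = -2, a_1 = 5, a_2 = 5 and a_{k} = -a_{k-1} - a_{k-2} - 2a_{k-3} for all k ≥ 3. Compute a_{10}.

The ordinary generating function has denominator 1 + t + t^2 + 2t^3.
Iterating the recurrence: a_0,…,a_{10} = -2, 5, 5, -6, -9, 5, 16, -3, -23, -6, 35.

35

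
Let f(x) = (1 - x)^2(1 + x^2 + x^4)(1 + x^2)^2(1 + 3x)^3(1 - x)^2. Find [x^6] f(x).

(1 - x)^2 has coefficients 1,-2,1 for degrees 0…2.
(1 + x^2 + x^4) has coefficients 1,0,1,0,1,0,0 for degrees 0…6.
Multiplying by (1 + x^2)^2 gives running coefficients 1,0,3,0,4,0,3 for degrees 0…6.
Multiplying by (1 + 3x)^3 gives running coefficients 1,9,30,54,85,117,111 for degrees 0…6.
Finally multiplying by (1 - x)^2, the product of all factors after the first has coefficients 1,7,13,3,7,1,-38 for degrees 0…6.
[x^6] = 1·(-38) − 2·1 + 1·7 = -33.

-33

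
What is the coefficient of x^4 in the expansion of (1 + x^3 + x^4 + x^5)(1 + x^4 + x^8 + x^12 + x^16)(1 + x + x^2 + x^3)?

3

(1 + x^3 + x^4 + x^5) has coefficients 1,0,0,1,1 for degrees 0…4.
(1 + x^4 + x^8 + x^12 + x^16) has coefficients 1,0,0,0,1 for degrees 0…4.
Finally multiplying by (1 + x + x^2 + x^3), the product of all factors after the first has coefficients 1,1,1,1,1 for degrees 0…4.
[x^4] = 1·1 + 1·1 + 1·1 = 3.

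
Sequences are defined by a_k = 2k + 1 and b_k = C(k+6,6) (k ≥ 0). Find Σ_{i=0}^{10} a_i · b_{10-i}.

This is [x^10] in the product of the two ordinary generating functions.
Σ = 1·8008 + 3·5005 + 5·3003 + 7·1716 + 9·924 + 11·462 + 13·210 + 15·84 + 17·28 + 19·7 + 21·1 = 68068.

68068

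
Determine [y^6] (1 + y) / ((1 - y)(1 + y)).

The denominator gives the recurrence a_n = a_(n−2) for n ≥ 2; the numerator fixes a_0 = 1, a_1 = 1.
Iterating: 1, 1, 1, 1, 1, 1, 1, so a_6 = 1.

1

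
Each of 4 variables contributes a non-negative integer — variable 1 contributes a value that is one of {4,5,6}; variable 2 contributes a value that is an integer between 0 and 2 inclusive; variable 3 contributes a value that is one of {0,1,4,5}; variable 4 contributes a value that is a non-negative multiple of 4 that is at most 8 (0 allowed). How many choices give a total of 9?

The generating function for the choices is (t^4 + t^5 + t^6)·(1 + t + t^2)·(1 + t + t^4 + t^5)·(1 + t^4 + t^8); the count is [t^9].
(t^4 + t^5 + t^6) has coefficients 0,0,0,0,1,1,1 for degrees 0…6.
(1 + t + t^2) has coefficients 1,1,1,0,0,0,0,0,0,0 for degrees 0…9.
Multiplying by (1 + t + t^4 + t^5) gives running coefficients 1,2,2,1,1,2,2,1,0,0 for degrees 0…9.
Finally multiplying by (1 + t^4 + t^8), the product of all factors after the first has coefficients 1,2,2,1,2,4,4,2,2,4 for degrees 0…9.
[t^9] = 1·4 + 1·2 + 1·1 = 7.

7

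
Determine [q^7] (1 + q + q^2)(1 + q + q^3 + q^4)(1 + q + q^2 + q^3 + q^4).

(1 + q + q^2) has coefficients 1,1,1 for degrees 0…2.
(1 + q + q^3 + q^4) has coefficients 1,1,0,1,1,0,0,0 for degrees 0…7.
Finally multiplying by (1 + q + q^2 + q^3 + q^4), the product of all factors after the first has coefficients 1,2,2,3,4,3,2,2 for degrees 0…7.
[q^7] = 1·2 + 1·2 + 1·3 = 7.

7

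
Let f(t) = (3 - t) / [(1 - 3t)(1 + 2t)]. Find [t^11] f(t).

280568

Partial fractions give a closed form: a_n = (8/5)·3^n + (7/5)·(-2)^n.
At n = 11: a_11 = 280568.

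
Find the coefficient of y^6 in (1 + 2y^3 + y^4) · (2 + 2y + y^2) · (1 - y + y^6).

(1 + 2y^3 + y^4) has coefficients 1,0,0,2,1 for degrees 0…4.
(2 + 2y + y^2) has coefficients 2,2,1,0,0,0,0 for degrees 0…6.
Finally multiplying by (1 - y + y^6), the product of all factors after the first has coefficients 2,0,-1,-1,0,0,2 for degrees 0…6.
[y^6] = 1·2 + 2·(-1) + 1·(-1) = -1.

-1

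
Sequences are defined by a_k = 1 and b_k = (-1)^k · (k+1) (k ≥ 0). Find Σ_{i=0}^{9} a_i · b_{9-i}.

This is [x^9] in the product of the two ordinary generating functions.
Σ = 1·(-10) + 1·9 + 1·(-8) + 1·7 + 1·(-6) + 1·5 + 1·(-4) + 1·3 + 1·(-2) + 1·1 = -5.

-5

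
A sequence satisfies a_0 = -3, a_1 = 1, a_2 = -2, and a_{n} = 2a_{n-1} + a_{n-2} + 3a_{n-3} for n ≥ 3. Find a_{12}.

-80738

The ordinary generating function has denominator 1 - 2q - q^2 - 3q^3.
Iterating the recurrence: a_0,…,a_{12} = -3, 1, -2, -12, -23, -64, -187, -507, -1393, -3854, -10622, -29277, -80738.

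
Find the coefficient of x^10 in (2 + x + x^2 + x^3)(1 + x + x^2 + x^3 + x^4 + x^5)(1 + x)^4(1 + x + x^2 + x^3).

171

(2 + x + x^2 + x^3) has coefficients 2,1,1,1 for degrees 0…3.
(1 + x + x^2 + x^3 + x^4 + x^5) has coefficients 1,1,1,1,1,1,0,0,0,0,0 for degrees 0…10.
Multiplying by (1 + x)^4 gives running coefficients 1,5,11,15,16,16,15,11,5,1,0 for degrees 0…10.
Finally multiplying by (1 + x + x^2 + x^3), the product of all factors after the first has coefficients 1,6,17,32,47,58,62,58,47,32,17 for degrees 0…10.
[x^10] = 2·17 + 1·32 + 1·47 + 1·58 = 171.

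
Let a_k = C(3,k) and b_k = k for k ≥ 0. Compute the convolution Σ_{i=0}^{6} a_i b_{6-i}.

36

Write out a_i and b_{6-i} for i = 0,…,6 and sum the products.
Σ = 1·6 + 3·5 + 3·4 + 1·3 + 0·2 + 0·1 + 0·0 = 36.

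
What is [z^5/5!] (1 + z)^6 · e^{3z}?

The EGF product rule gives c_5 = Σ_{k_1+k_2=5} C(5; k_1,k_2) · ∏ g_i(k_i), where (1+z)^6 gives the falling factorial (6)_k; e^{3z} gives (3)^k.
g_1(k) for k = 0…5: 1, 6, 30, 120, 360, 720.
g_2(k) for k = 0…5: 1, 3, 9, 27, 81, 243.
c_5 = Σ_k C(5,k)·g_1(k)·g_2(5−k) = 1·1·243 + 5·6·81 + 10·30·27 + 10·120·9 + 5·360·3 + 1·720·1 = 243 + 2430 + 8100 + 10800 + 5400 + 720 = 27693.

27693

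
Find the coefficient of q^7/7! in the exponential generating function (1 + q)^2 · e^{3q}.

22599

The EGF product rule gives c_7 = Σ_{k_1+k_2=7} C(7; k_1,k_2) · ∏ g_i(k_i), where (1+q)^2 gives the falling factorial (2)_k; e^{3q} gives (3)^k.
g_1(k) for k = 0…7: 1, 2, 2, 0, 0, 0, 0, 0.
g_2(k) for k = 0…7: 1, 3, 9, 27, 81, 243, 729, 2187.
c_7 = Σ_k C(7,k)·g_1(k)·g_2(7−k) = 1·1·2187 + 7·2·729 + 21·2·243 = 2187 + 10206 + 10206 = 22599.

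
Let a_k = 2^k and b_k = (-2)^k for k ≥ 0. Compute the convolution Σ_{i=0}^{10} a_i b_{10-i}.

This is [x^10] in the product of the two ordinary generating functions.
Σ = 1·1024 + 2·(-512) + 4·256 + 8·(-128) + 16·64 + 32·(-32) + 64·16 + 128·(-8) + 256·4 + 512·(-2) + 1024·1 = 1024.

1024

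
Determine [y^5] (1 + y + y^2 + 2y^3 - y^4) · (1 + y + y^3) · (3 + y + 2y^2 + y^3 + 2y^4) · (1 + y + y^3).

44

(1 + y + y^2 + 2y^3 - y^4) has coefficients 1,1,1,2,-1 for degrees 0…4.
(1 + y + y^3) has coefficients 1,1,0,1,0,0 for degrees 0…5.
Multiplying by (3 + y + 2y^2 + y^3 + 2y^4) gives running coefficients 3,4,3,6,4,4 for degrees 0…5.
Finally multiplying by (1 + y + y^3), the product of all factors after the first has coefficients 3,7,7,12,14,11 for degrees 0…5.
[y^5] = 1·11 + 1·14 + 1·12 + 2·7 − 1·7 = 44.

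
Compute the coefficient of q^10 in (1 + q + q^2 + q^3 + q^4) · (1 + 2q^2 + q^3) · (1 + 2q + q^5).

3

(1 + q + q^2 + q^3 + q^4) has coefficients 1,1,1,1,1 for degrees 0…4.
(1 + 2q^2 + q^3) has coefficients 1,0,2,1,0,0,0,0,0,0,0 for degrees 0…10.
Finally multiplying by (1 + 2q + q^5), the product of all factors after the first has coefficients 1,2,2,5,2,1,0,2,1,0,0 for degrees 0…10.
[q^10] = 1·0 + 1·0 + 1·1 + 1·2 + 1·0 = 3.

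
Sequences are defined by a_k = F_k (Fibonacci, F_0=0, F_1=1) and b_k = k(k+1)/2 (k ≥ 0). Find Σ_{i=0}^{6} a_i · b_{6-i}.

51

This is [x^6] in the product of the two ordinary generating functions.
Σ = 0·21 + 1·15 + 1·10 + 2·6 + 3·3 + 5·1 + 8·0 = 51.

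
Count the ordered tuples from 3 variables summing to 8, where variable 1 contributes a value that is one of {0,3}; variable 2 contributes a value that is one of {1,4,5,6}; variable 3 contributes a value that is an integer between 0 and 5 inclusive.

6

The generating function for the choices is (1 + q^3)·(q + q^4 + q^5 + q^6)·(1 + q + q^2 + q^3 + q^4 + q^5); the count is [q^8].
(1 + q^3) has coefficients 1,0,0,1 for degrees 0…3.
(q + q^4 + q^5 + q^6) has coefficients 0,1,0,0,1,1,1,0,0 for degrees 0…8.
Finally multiplying by (1 + q + q^2 + q^3 + q^4 + q^5), the product of all factors after the first has coefficients 0,1,1,1,2,3,4,3,3 for degrees 0…8.
[q^8] = 1·3 + 1·3 = 6.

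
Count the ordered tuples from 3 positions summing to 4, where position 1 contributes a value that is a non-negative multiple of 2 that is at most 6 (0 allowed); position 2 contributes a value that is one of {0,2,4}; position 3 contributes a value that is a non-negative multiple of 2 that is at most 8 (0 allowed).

The generating function for the choices is (1 + z^2 + z^4 + z^6)·(1 + z^2 + z^4)·(1 + z^2 + z^4 + z^6 + z^8); the count is [z^4].
(1 + z^2 + z^4 + z^6) has coefficients 1,0,1,0,1 for degrees 0…4.
(1 + z^2 + z^4) has coefficients 1,0,1,0,1 for degrees 0…4.
Finally multiplying by (1 + z^2 + z^4 + z^6 + z^8), the product of all factors after the first has coefficients 1,0,2,0,3 for degrees 0…4.
[z^4] = 1·3 + 1·2 + 1·1 = 6.

6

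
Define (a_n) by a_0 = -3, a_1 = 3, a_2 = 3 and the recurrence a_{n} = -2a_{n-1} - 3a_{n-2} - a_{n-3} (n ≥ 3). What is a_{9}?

-147

The ordinary generating function has denominator 1 + 2x + 3x^2 + x^3.
Iterating the recurrence: a_0,…,a_{9} = -3, 3, 3, -12, 12, 9, -42, 45, 27, -147.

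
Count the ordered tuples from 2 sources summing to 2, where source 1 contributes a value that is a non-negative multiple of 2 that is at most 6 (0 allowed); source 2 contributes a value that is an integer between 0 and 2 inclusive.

The generating function for the choices is (1 + q^2 + q^4 + q^6)·(1 + q + q^2); the count is [q^2].
(1 + q^2 + q^4 + q^6) has coefficients 1,0,1 for degrees 0…2.
(1 + q + q^2) has coefficients 1,1,1 for degrees 0…2.
[q^2] = 1·1 + 1·1 = 2.

2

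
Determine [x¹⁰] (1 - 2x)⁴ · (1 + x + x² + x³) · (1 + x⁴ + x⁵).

-8

(1 - 2x)⁴ has coefficients 1,-8,24,-32,16 for degrees 0…4.
(1 + x + x² + x³) has coefficients 1,1,1,1,0,0,0,0,0,0,0 for degrees 0…10.
Finally multiplying by (1 + x⁴ + x⁵), the product of all factors after the first has coefficients 1,1,1,1,1,2,2,2,1,0,0 for degrees 0…10.
[x¹⁰] = 1·0 − 8·0 + 24·1 − 32·2 + 16·2 = -8.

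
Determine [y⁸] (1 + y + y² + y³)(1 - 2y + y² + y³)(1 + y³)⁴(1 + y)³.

25

(1 + y + y² + y³) has coefficients 1,1,1,1 for degrees 0…3.
(1 - 2y + y² + y³) has coefficients 1,-2,1,1,0,0,0,0,0 for degrees 0…8.
Multiplying by (1 + y³)⁴ gives running coefficients 1,-2,1,5,-8,4,10,-12,6 for degrees 0…8.
Finally multiplying by (1 + y)³, the product of all factors after the first has coefficients 1,1,-2,3,8,-4,3,22,4 for degrees 0…8.
[y⁸] = 1·4 + 1·22 + 1·3 + 1·(-4) = 25.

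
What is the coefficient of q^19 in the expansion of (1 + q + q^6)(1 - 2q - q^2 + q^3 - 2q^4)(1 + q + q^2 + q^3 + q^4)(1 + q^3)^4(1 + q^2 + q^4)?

(1 + q + q^6) has coefficients 1,1,0,0,0,0,1 for degrees 0…6.
(1 - 2q - q^2 + q^3 - 2q^4) has coefficients 1,-2,-1,1,-2,0,0,0,0,0,0,0,0,0,0,0,0,0,0,0 for degrees 0…19.
Multiplying by (1 + q + q^2 + q^3 + q^4) gives running coefficients 1,-1,-2,-1,-3,-4,-2,-1,-2,0,0,0,0,0,0,0,0,0,0,0 for degrees 0…19.
Multiplying by (1 + q^3)^4 gives running coefficients 1,-1,-2,3,-7,-12,0,-19,-30,-10,-26,-40,-15,-19,-30,-9,-7,-12,-2,-1 for degrees 0…19.
Finally multiplying by (1 + q^2 + q^4), the product of all factors after the first has coefficients 1,-1,-1,2,-8,-10,-9,-28,-37,-41,-56,-69,-71,-69,-71,-68,-52,-40,-39,-22 for degrees 0…19.
[q^19] = 1·(-22) + 1·(-39) + 1·(-69) = -130.

-130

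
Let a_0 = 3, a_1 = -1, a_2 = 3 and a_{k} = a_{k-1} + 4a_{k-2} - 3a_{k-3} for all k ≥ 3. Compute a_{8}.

-29

The ordinary generating function has denominator 1 - q - 4q^2 + 3q^3.
Iterating the recurrence: a_0,…,a_{8} = 3, -1, 3, -10, 5, -44, 6, -185, -29.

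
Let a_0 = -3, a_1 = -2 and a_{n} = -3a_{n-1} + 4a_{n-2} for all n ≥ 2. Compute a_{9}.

52426

The ordinary generating function has denominator 1 + 3x - 4x^2.
Iterating the recurrence: a_0,…,a_{9} = -3, -2, -6, 10, -54, 202, -822, 3274, -13110, 52426.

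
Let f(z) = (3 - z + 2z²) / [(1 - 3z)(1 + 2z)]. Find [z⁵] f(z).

370

The denominator gives the recurrence a_n = a_(n−1) + 6a_(n−2) for n ≥ 3; the numerator fixes a_0 = 3, a_1 = 2, a_2 = 22.
Iterating: 3, 2, 22, 34, 166, 370, so a_5 = 370.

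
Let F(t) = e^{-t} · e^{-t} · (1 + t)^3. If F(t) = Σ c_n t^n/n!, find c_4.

The EGF product rule gives c_4 = Σ_{k_1+k_2+k_3=4} C(4; k_1,k_2,k_3) · ∏ g_i(k_i), where e^{-t} gives (-1)^k; e^{-t} gives (-1)^k; (1+t)^3 gives the falling factorial (3)_k.
g_1(k) for k = 0…4: 1, -1, 1, -1, 1.
g_2(k) for k = 0…4: 1, -1, 1, -1, 1.
g_3(k) for k = 0…4: 1, 3, 6, 6, 0.
First combine the last two factors: h(k) = Σ_j C(k,j)·g_2(j)·g_3(k−j) for k = 0…4: 1, 2, 1, -4, 1.
c_4 = Σ_k C(4,k)·g_1(k)·h(4−k) = 1·1·1 + 4·(-1)·(-4) + 6·1·1 + 4·(-1)·2 + 1·1·1 = 1 + 16 + 6 − 8 + 1 = 16.

16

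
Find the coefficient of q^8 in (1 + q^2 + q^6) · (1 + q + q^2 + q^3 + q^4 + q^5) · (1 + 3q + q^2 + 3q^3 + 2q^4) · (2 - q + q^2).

38

(1 + q^2 + q^6) has coefficients 1,0,1,0,0,0,1 for degrees 0…6.
(1 + q + q^2 + q^3 + q^4 + q^5) has coefficients 1,1,1,1,1,1,0,0,0 for degrees 0…8.
Multiplying by (1 + 3q + q^2 + 3q^3 + 2q^4) gives running coefficients 1,4,5,8,10,10,9,6,5 for degrees 0…8.
Finally multiplying by (2 - q + q^2), the product of all factors after the first has coefficients 2,7,7,15,17,18,18,13,13 for degrees 0…8.
[q^8] = 1·13 + 1·18 + 1·7 = 38.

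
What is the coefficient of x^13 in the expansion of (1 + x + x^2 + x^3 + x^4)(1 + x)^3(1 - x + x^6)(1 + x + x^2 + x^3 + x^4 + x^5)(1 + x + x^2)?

96

(1 + x + x^2 + x^3 + x^4) has coefficients 1,1,1,1,1 for degrees 0…4.
(1 + x)^3 has coefficients 1,3,3,1,0,0,0,0,0,0,0,0,0,0 for degrees 0…13.
Multiplying by (1 - x + x^6) gives running coefficients 1,2,0,-2,-1,0,1,3,3,1,0,0,0,0 for degrees 0…13.
Multiplying by (1 + x + x^2 + x^3 + x^4 + x^5) gives running coefficients 1,3,3,1,0,0,0,1,4,7,8,8,7,4 for degrees 0…13.
Finally multiplying by (1 + x + x^2), the product of all factors after the first has coefficients 1,4,7,7,4,1,0,1,5,12,19,23,23,19 for degrees 0…13.
[x^13] = 1·19 + 1·23 + 1·23 + 1·19 + 1·12 = 96.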